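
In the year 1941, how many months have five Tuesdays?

A month has five Tuesdays exactly when Tuesday falls within its first (length − 28) days.
Jan: 31 days, starts Wed → 5 of Wed, Thu, Fri
Feb: 28 days, starts Sat → 5 of (none)
Mar: 31 days, starts Sat → 5 of Sat, Sun, Mon
Apr: 30 days, starts Tue → 5 of Tue, Wed ✓
May: 31 days, starts Thu → 5 of Thu, Fri, Sat
Jun: 30 days, starts Sun → 5 of Sun, Mon
Jul: 31 days, starts Tue → 5 of Tue, Wed, Thu ✓
Aug: 31 days, starts Fri → 5 of Fri, Sat, Sun
Sep: 30 days, starts Mon → 5 of Mon, Tue ✓
Oct: 31 days, starts Wed → 5 of Wed, Thu, Fri
Nov: 30 days, starts Sat → 5 of Sat, Sun
Dec: 31 days, starts Mon → 5 of Mon, Tue, Wed ✓
Months with five Tuesdays: Apr, Jul, Sep, Dec.

4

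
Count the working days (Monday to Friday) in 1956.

261

1956-01-01 is a Sunday.
That's 366 days from start to end, counting both.
366 = 7 × 52 + 2, so there are 52 full weeks plus 2 extra days.
Each full week contributes 5 weekdays (Mon–Fri): 52 × 5 = 260.
The 2 extra days are Sun, Mon — 1 of them qualifies.
Total: 260 + 1 = 261.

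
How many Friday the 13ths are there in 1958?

1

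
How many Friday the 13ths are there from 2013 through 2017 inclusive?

9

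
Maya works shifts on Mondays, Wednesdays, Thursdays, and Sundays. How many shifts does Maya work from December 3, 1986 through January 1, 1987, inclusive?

18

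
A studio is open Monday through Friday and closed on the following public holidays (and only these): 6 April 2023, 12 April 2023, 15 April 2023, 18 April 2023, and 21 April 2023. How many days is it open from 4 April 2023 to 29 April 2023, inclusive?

4 April 2023 is a Tuesday.
That's 26 days from start to end, counting both.
26 = 7 × 3 + 5, so there are 3 full weeks plus 5 extra days.
Each full week contributes 5 weekdays (Mon–Fri): 3 × 5 = 15.
The 5 extra days are Tuesday, Wednesday, Thursday, Friday, Saturday — 4 of them qualify.
Total: 15 + 4 = 19.
Holidays: 6 April 2023 (Thu); 12 April 2023 (Wed); 15 April 2023 (Sat); 18 April 2023 (Tue); 21 April 2023 (Fri).
4 of the 5 holidays fall on weekdays; the rest are weekends and were already excluded.
Business days: 19 − 4 = 15.

15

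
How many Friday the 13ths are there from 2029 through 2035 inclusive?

12

Friday-the-13ths by year:
2029: Apr, Jul
2030: Sep, Dec
2031: Jun
2032: Feb, Aug
2033: May
2034: Jan, Oct
2035: Apr, Jul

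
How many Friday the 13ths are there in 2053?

The 13th falls on a Friday when the month's 13th has weekday Fri.
Jan 13 is Mon; Feb 13 is Thu; Mar 13 is Thu; Apr 13 is Sun; May 13 is Tue; Jun 13 is Fri ✓; Jul 13 is Sun; Aug 13 is Wed; Sep 13 is Sat; Oct 13 is Mon; Nov 13 is Thu; Dec 13 is Sat.
Friday the 13ths: Jun.

1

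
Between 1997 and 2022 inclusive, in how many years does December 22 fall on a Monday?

Day of week of December 22 in each year:
1997: Mon ✓, 1998: Tue, 1999: Wed, 2000: Fri, 2001: Sat, 2002: Sun, 2003: Mon ✓, 2004: Wed, 2005: Thu, 2006: Fri, 2007: Sat, 2008: Mon ✓, 2009: Tue, 2010: Wed, 2011: Thu, 2012: Sat, 2013: Sun, 2014: Mon ✓, 2015: Tue, 2016: Thu, 2017: Fri, 2018: Sat, 2019: Sun, 2020: Tue, 2021: Wed, 2022: Thu
Mondays: 1997, 2003, 2008, 2014.

4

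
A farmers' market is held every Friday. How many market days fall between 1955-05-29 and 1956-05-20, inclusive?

1955-05-29 is a Sunday.
From 1955-05-29 to 1956-05-20 is 358 days inclusive.
358 = 7 × 51 + 1, so there are 51 full weeks plus 1 extra day.
Each full week contributes one Friday: 51 so far.
The 1 extra day is Sun — none qualify.
Total: 51 + 0 = 51.

51 Fridays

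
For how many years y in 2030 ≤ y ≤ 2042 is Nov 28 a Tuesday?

Day of week of November 28 in each year:
2030: Thu, 2031: Fri, 2032: Sun, 2033: Mon, 2034: Tue ✓, 2035: Wed, 2036: Fri, 2037: Sat, 2038: Sun, 2039: Mon, 2040: Wed, 2041: Thu, 2042: Fri
Tuesdays: 2034.

1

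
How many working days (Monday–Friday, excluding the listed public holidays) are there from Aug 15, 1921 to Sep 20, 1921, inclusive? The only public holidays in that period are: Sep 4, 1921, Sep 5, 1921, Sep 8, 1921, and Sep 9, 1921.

24

Aug 15, 1921 is a Monday.
That's 37 days from start to end, counting both.
37 = 7 × 5 + 2, so there are 5 full weeks plus 2 extra days.
Each full week contributes 5 weekdays (Mon–Fri): 5 × 5 = 25.
The 2 extra days are Mon, Tue — 2 of them qualify.
Total: 25 + 2 = 27.
Holidays: Sep 4, 1921 (Sun); Sep 5, 1921 (Mon); Sep 8, 1921 (Thu); Sep 9, 1921 (Fri).
3 of the 4 holidays fall on weekdays; the rest are weekends and were already excluded.
Business days: 27 − 3 = 24.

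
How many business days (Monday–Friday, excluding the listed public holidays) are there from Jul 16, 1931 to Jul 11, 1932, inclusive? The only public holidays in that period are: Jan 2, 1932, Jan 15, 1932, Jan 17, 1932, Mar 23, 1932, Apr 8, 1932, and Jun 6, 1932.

254

Jul 16, 1931 is a Thursday.
The range spans 362 days (inclusive of both endpoints).
362 = 7 × 51 + 5, so there are 51 full weeks plus 5 extra days.
Each full week contributes 5 weekdays (Mon–Fri): 51 × 5 = 255.
The 5 extra days are Thu, Fri, Sat, Sun, Mon — 3 of them qualify.
Total: 255 + 3 = 258.
Holidays: Jan 2, 1932 (Sat); Jan 15, 1932 (Fri); Jan 17, 1932 (Sun); Mar 23, 1932 (Wed); Apr 8, 1932 (Fri); Jun 6, 1932 (Mon).
4 of the 6 holidays fall on weekdays; the rest are weekends and were already excluded.
Business days: 258 − 4 = 254.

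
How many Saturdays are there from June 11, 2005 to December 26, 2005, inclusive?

29 Saturdays

June 11, 2005 is a Saturday.
The range spans 199 days (inclusive of both endpoints).
199 = 7 × 28 + 3, so there are 28 full weeks plus 3 extra days.
Each full week contributes one Saturday: 28 so far.
The 3 extra days are Saturday, Sunday, Monday — 1 of them qualifies.
Total: 28 + 1 = 29.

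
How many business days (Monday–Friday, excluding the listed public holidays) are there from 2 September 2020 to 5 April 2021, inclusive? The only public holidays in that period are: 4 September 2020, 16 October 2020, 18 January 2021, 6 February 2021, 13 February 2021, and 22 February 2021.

2 September 2020 is a Wednesday.
That's 216 days from start to end, counting both.
216 = 7 × 30 + 6, so there are 30 full weeks plus 6 extra days.
Each full week contributes 5 weekdays (Mon–Fri): 30 × 5 = 150.
The 6 extra days are Wed, Thu, Fri, Sat, Sun, Mon — 4 of them qualify.
Total: 150 + 4 = 154.
Holidays: 4 September 2020 (Fri); 16 October 2020 (Fri); 18 January 2021 (Mon); 6 February 2021 (Sat); 13 February 2021 (Sat); 22 February 2021 (Mon).
4 of the 6 holidays fall on weekdays; the rest are weekends and were already excluded.
Business days: 154 − 4 = 150.

150 business days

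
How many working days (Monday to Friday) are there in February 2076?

2076-02-01 is a Saturday.
From 2076-02-01 to 2076-02-29 is 29 days inclusive.
29 = 7 × 4 + 1, so there are 4 full weeks plus 1 extra day.
Each full week contributes 5 weekdays (Mon–Fri): 4 × 5 = 20.
The 1 extra day is Sat — none qualify.
Total: 20 + 0 = 20.

20 weekdays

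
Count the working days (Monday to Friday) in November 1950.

1 November 1950 is a Wednesday.
From 1 November 1950 to 30 November 1950 is 30 days inclusive.
30 = 7 × 4 + 2, so there are 4 full weeks plus 2 extra days.
Each full week contributes 5 weekdays (Mon–Fri): 4 × 5 = 20.
The 2 extra days are Wed, Thu — 2 of them qualify.
Total: 20 + 2 = 22.

22 weekdays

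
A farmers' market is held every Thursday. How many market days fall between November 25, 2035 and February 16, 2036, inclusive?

November 25, 2035 is a Sunday.
That's 84 days from start to end, counting both.
84 = 7 × 12, so the span is exactly 12 full weeks.
Each full week contributes one Thursday: 12 so far.

12 Thursdays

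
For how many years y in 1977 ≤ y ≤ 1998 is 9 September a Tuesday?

3

Day of week of September 9 in each year:
1977: Fri, 1978: Sat, 1979: Sun, 1980: Tue ✓, 1981: Wed, 1982: Thu, 1983: Fri, 1984: Sun, 1985: Mon, 1986: Tue ✓, 1987: Wed, 1988: Fri, 1989: Sat, 1990: Sun, 1991: Mon, 1992: Wed, 1993: Thu, 1994: Fri, 1995: Sat, 1996: Mon, 1997: Tue ✓, 1998: Wed
Tuesdays: 1980, 1986, 1997.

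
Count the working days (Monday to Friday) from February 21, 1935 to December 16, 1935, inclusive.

213

February 21, 1935 is a Thursday.
The range spans 299 days (inclusive of both endpoints).
299 = 7 × 42 + 5, so there are 42 full weeks plus 5 extra days.
Each full week contributes 5 weekdays (Mon–Fri): 42 × 5 = 210.
The 5 extra days are Thu, Fri, Sat, Sun, Mon — 3 of them qualify.
Total: 210 + 3 = 213.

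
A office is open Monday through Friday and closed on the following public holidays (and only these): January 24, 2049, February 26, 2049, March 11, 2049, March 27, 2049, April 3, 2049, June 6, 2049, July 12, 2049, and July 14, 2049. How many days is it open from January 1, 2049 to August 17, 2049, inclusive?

159 business days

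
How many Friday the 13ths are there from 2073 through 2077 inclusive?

Friday-the-13ths by year:
2073: Jan, Oct
2074: Apr, Jul
2075: Sep, Dec
2076: Mar, Nov
2077: Aug

9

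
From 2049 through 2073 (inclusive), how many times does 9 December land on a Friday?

4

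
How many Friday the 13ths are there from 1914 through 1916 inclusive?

5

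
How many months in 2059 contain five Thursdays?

4

A month has five Thursdays exactly when Thursday falls within its first (length − 28) days.
Jan: 31 days, starts Wed → 5 of Wed, Thu, Fri ✓
Feb: 28 days, starts Sat → 5 of (none)
Mar: 31 days, starts Sat → 5 of Sat, Sun, Mon
Apr: 30 days, starts Tue → 5 of Tue, Wed
May: 31 days, starts Thu → 5 of Thu, Fri, Sat ✓
Jun: 30 days, starts Sun → 5 of Sun, Mon
Jul: 31 days, starts Tue → 5 of Tue, Wed, Thu ✓
Aug: 31 days, starts Fri → 5 of Fri, Sat, Sun
Sep: 30 days, starts Mon → 5 of Mon, Tue
Oct: 31 days, starts Wed → 5 of Wed, Thu, Fri ✓
Nov: 30 days, starts Sat → 5 of Sat, Sun
Dec: 31 days, starts Mon → 5 of Mon, Tue, Wed
Months with five Thursdays: Jan, May, Jul, Oct.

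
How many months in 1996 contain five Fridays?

A month has five Fridays exactly when Friday falls within its first (length − 28) days.
Jan: 31 days, starts Mon → 5 of Mon, Tue, Wed
Feb: 29 days, starts Thu → 5 of Thu
Mar: 31 days, starts Fri → 5 of Fri, Sat, Sun ✓
Apr: 30 days, starts Mon → 5 of Mon, Tue
May: 31 days, starts Wed → 5 of Wed, Thu, Fri ✓
Jun: 30 days, starts Sat → 5 of Sat, Sun
Jul: 31 days, starts Mon → 5 of Mon, Tue, Wed
Aug: 31 days, starts Thu → 5 of Thu, Fri, Sat ✓
Sep: 30 days, starts Sun → 5 of Sun, Mon
Oct: 31 days, starts Tue → 5 of Tue, Wed, Thu
Nov: 30 days, starts Fri → 5 of Fri, Sat ✓
Dec: 31 days, starts Sun → 5 of Sun, Mon, Tue
Months with five Fridays: Mar, May, Aug, Nov.

4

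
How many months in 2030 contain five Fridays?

4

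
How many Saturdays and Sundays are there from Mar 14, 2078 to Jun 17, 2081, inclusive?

340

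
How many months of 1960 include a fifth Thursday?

4

A month has five Thursdays exactly when Thursday falls within its first (length − 28) days.
Jan: 31 days, starts Fri → 5 of Fri, Sat, Sun
Feb: 29 days, starts Mon → 5 of Mon
Mar: 31 days, starts Tue → 5 of Tue, Wed, Thu ✓
Apr: 30 days, starts Fri → 5 of Fri, Sat
May: 31 days, starts Sun → 5 of Sun, Mon, Tue
Jun: 30 days, starts Wed → 5 of Wed, Thu ✓
Jul: 31 days, starts Fri → 5 of Fri, Sat, Sun
Aug: 31 days, starts Mon → 5 of Mon, Tue, Wed
Sep: 30 days, starts Thu → 5 of Thu, Fri ✓
Oct: 31 days, starts Sat → 5 of Sat, Sun, Mon
Nov: 30 days, starts Tue → 5 of Tue, Wed
Dec: 31 days, starts Thu → 5 of Thu, Fri, Sat ✓
Months with five Thursdays: Mar, Jun, Sep, Dec.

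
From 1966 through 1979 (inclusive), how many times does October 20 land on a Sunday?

Day of week of October 20 in each year:
1966: Thu, 1967: Fri, 1968: Sun ✓, 1969: Mon, 1970: Tue, 1971: Wed, 1972: Fri, 1973: Sat, 1974: Sun ✓, 1975: Mon, 1976: Wed, 1977: Thu, 1978: Fri, 1979: Sat
Sundays: 1968, 1974.

2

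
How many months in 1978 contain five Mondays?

A month has five Mondays exactly when Monday falls within its first (length − 28) days.
Jan: 31 days, starts Sun → 5 of Sun, Mon, Tue ✓
Feb: 28 days, starts Wed → 5 of (none)
Mar: 31 days, starts Wed → 5 of Wed, Thu, Fri
Apr: 30 days, starts Sat → 5 of Sat, Sun
May: 31 days, starts Mon → 5 of Mon, Tue, Wed ✓
Jun: 30 days, starts Thu → 5 of Thu, Fri
Jul: 31 days, starts Sat → 5 of Sat, Sun, Mon ✓
Aug: 31 days, starts Tue → 5 of Tue, Wed, Thu
Sep: 30 days, starts Fri → 5 of Fri, Sat
Oct: 31 days, starts Sun → 5 of Sun, Mon, Tue ✓
Nov: 30 days, starts Wed → 5 of Wed, Thu
Dec: 31 days, starts Fri → 5 of Fri, Sat, Sun
Months with five Mondays: Jan, May, Jul, Oct.

4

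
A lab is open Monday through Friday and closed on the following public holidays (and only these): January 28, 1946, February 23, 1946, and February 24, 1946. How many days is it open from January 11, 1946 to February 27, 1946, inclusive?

33 working days

January 11, 1946 is a Friday.
From January 11, 1946 to February 27, 1946 is 48 days inclusive.
48 = 7 × 6 + 6, so there are 6 full weeks plus 6 extra days.
Each full week contributes 5 weekdays (Mon–Fri): 6 × 5 = 30.
The 6 extra days are Friday, Saturday, Sunday, Monday, Tuesday, Wednesday — 4 of them qualify.
Total: 30 + 4 = 34.
Holidays: January 28, 1946 (Mon); February 23, 1946 (Sat); February 24, 1946 (Sun).
1 of the 3 holidays fall on weekdays; the rest are weekends and were already excluded.
Business days: 34 − 1 = 33.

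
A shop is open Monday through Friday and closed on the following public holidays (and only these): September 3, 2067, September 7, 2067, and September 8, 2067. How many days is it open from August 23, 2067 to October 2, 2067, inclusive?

August 23, 2067 is a Tuesday.
The range spans 41 days (inclusive of both endpoints).
41 = 7 × 5 + 6, so there are 5 full weeks plus 6 extra days.
Each full week contributes 5 weekdays (Mon–Fri): 5 × 5 = 25.
The 6 extra days are Tue, Wed, Thu, Fri, Sat, Sun — 4 of them qualify.
Total: 25 + 4 = 29.
Holidays: September 3, 2067 (Sat); September 7, 2067 (Wed); September 8, 2067 (Thu).
2 of the 3 holidays fall on weekdays; the rest are weekends and were already excluded.
Business days: 29 − 2 = 27.

27 business days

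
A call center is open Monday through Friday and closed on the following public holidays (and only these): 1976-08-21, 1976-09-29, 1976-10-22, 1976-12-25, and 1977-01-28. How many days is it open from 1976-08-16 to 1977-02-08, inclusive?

1976-08-16 is a Monday.
That's 177 days from start to end, counting both.
177 = 7 × 25 + 2, so there are 25 full weeks plus 2 extra days.
Each full week contributes 5 weekdays (Mon–Fri): 25 × 5 = 125.
The 2 extra days are Monday, Tuesday — 2 of them qualify.
Total: 125 + 2 = 127.
Holidays: 1976-08-21 (Sat); 1976-09-29 (Wed); 1976-10-22 (Fri); 1976-12-25 (Sat); 1977-01-28 (Fri).
3 of the 5 holidays fall on weekdays; the rest are weekends and were already excluded.
Business days: 127 − 3 = 124.

124 business days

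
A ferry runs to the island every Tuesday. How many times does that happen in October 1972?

5

Oct 1, 1972 is a Sunday.
That's 31 days from start to end, counting both.
31 = 7 × 4 + 3, so there are 4 full weeks plus 3 extra days.
Each full week contributes one Tuesday: 4 so far.
The 3 extra days are Sun, Mon, Tue — 1 of them qualifies.
Total: 4 + 1 = 5.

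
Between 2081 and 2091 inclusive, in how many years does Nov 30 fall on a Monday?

Day of week of November 30 in each year:
2081: Sun, 2082: Mon ✓, 2083: Tue, 2084: Thu, 2085: Fri, 2086: Sat, 2087: Sun, 2088: Tue, 2089: Wed, 2090: Thu, 2091: Fri
Mondays: 2082.

1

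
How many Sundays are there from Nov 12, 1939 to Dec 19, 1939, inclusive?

6

Nov 12, 1939 is a Sunday.
The range spans 38 days (inclusive of both endpoints).
38 = 7 × 5 + 3, so there are 5 full weeks plus 3 extra days.
Each full week contributes one Sunday: 5 so far.
The 3 extra days are Sunday, Monday, Tuesday — 1 of them qualifies.
Total: 5 + 1 = 6.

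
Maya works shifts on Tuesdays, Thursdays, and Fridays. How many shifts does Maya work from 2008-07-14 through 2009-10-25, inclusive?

201

2008-07-14 is a Monday.
From 2008-07-14 to 2009-10-25 is 469 days inclusive.
469 = 7 × 67, so the span is exactly 67 full weeks.
Each full week contributes 3 days from the set (Tue, Thu, Fri): 67 × 3 = 201.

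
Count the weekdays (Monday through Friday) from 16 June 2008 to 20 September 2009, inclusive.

16 June 2008 is a Monday.
From 16 June 2008 to 20 September 2009 is 462 days inclusive.
462 = 7 × 66, so the span is exactly 66 full weeks.
Each full week contributes 5 weekdays (Mon–Fri): 66 × 5 = 330.

330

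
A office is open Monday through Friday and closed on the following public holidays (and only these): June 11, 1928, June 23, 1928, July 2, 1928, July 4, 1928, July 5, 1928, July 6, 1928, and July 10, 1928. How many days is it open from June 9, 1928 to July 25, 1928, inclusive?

27

June 9, 1928 is a Saturday.
The range spans 47 days (inclusive of both endpoints).
47 = 7 × 6 + 5, so there are 6 full weeks plus 5 extra days.
Each full week contributes 5 weekdays (Mon–Fri): 6 × 5 = 30.
The 5 extra days are Saturday, Sunday, Monday, Tuesday, Wednesday — 3 of them qualify.
Total: 30 + 3 = 33.
Holidays: June 11, 1928 (Mon); June 23, 1928 (Sat); July 2, 1928 (Mon); July 4, 1928 (Wed); July 5, 1928 (Thu); July 6, 1928 (Fri); July 10, 1928 (Tue).
6 of the 7 holidays fall on weekdays; the rest are weekends and were already excluded.
Business days: 33 − 6 = 27.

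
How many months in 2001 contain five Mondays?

A month has five Mondays exactly when Monday falls within its first (length − 28) days.
Jan: 31 days, starts Mon → 5 of Mon, Tue, Wed ✓
Feb: 28 days, starts Thu → 5 of (none)
Mar: 31 days, starts Thu → 5 of Thu, Fri, Sat
Apr: 30 days, starts Sun → 5 of Sun, Mon ✓
May: 31 days, starts Tue → 5 of Tue, Wed, Thu
Jun: 30 days, starts Fri → 5 of Fri, Sat
Jul: 31 days, starts Sun → 5 of Sun, Mon, Tue ✓
Aug: 31 days, starts Wed → 5 of Wed, Thu, Fri
Sep: 30 days, starts Sat → 5 of Sat, Sun
Oct: 31 days, starts Mon → 5 of Mon, Tue, Wed ✓
Nov: 30 days, starts Thu → 5 of Thu, Fri
Dec: 31 days, starts Sat → 5 of Sat, Sun, Mon ✓
Months with five Mondays: Jan, Apr, Jul, Oct, Dec.

5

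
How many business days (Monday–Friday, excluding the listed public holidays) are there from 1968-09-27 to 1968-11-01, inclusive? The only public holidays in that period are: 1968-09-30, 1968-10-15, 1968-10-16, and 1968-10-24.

22

1968-09-27 is a Friday.
That's 36 days from start to end, counting both.
36 = 7 × 5 + 1, so there are 5 full weeks plus 1 extra day.
Each full week contributes 5 weekdays (Mon–Fri): 5 × 5 = 25.
The 1 extra day is Fri — 1 of them qualifies.
Total: 25 + 1 = 26.
Holidays: 1968-09-30 (Mon); 1968-10-15 (Tue); 1968-10-16 (Wed); 1968-10-24 (Thu).
All 4 holidays fall on weekdays, so subtract 4.
Business days: 26 − 4 = 22.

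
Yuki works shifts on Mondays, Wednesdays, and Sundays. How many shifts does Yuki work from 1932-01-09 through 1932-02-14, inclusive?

16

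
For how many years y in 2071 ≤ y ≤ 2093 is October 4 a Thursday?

Day of week of October 4 in each year:
2071: Sun, 2072: Tue, 2073: Wed, 2074: Thu ✓, 2075: Fri, 2076: Sun, 2077: Mon, 2078: Tue, 2079: Wed, 2080: Fri, 2081: Sat, 2082: Sun, 2083: Mon, 2084: Wed, 2085: Thu ✓, 2086: Fri, 2087: Sat, 2088: Mon, 2089: Tue, 2090: Wed, 2091: Thu ✓, 2092: Sat, 2093: Sun
Thursdays: 2074, 2085, 2091.

3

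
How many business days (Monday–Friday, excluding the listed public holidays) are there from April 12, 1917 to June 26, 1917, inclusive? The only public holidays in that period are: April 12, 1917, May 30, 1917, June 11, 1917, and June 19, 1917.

April 12, 1917 is a Thursday.
The range spans 76 days (inclusive of both endpoints).
76 = 7 × 10 + 6, so there are 10 full weeks plus 6 extra days.
Each full week contributes 5 weekdays (Mon–Fri): 10 × 5 = 50.
The 6 extra days are Thu, Fri, Sat, Sun, Mon, Tue — 4 of them qualify.
Total: 50 + 4 = 54.
Holidays: April 12, 1917 (Thu); May 30, 1917 (Wed); June 11, 1917 (Mon); June 19, 1917 (Tue).
All 4 holidays fall on weekdays, so subtract 4.
Business days: 54 − 4 = 50.

50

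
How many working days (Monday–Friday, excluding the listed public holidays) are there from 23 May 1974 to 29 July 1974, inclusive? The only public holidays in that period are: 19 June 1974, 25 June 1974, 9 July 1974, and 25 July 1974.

44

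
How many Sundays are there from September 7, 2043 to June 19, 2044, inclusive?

41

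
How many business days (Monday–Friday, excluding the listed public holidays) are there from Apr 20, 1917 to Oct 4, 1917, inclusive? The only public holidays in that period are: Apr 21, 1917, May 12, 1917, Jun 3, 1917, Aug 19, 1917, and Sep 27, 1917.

119

Apr 20, 1917 is a Friday.
The range spans 168 days (inclusive of both endpoints).
168 = 7 × 24, so the span is exactly 24 full weeks.
Each full week contributes 5 weekdays (Mon–Fri): 24 × 5 = 120.
Holidays: Apr 21, 1917 (Sat); May 12, 1917 (Sat); Jun 3, 1917 (Sun); Aug 19, 1917 (Sun); Sep 27, 1917 (Thu).
1 of the 5 holidays fall on weekdays; the rest are weekends and were already excluded.
Business days: 120 − 1 = 119.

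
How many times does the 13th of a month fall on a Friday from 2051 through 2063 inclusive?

22

Friday-the-13ths by year:
2051: Jan, Oct
2052: Sep, Dec
2053: Jun
2054: Feb, Mar, Nov
2055: Aug
2056: Oct
2057: Apr, Jul
2058: Sep, Dec
2059: Jun
2060: Feb, Aug
2061: May
2062: Jan, Oct
2063: Apr, Jul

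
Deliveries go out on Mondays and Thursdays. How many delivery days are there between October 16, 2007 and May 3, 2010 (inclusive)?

266

October 16, 2007 is a Tuesday.
From October 16, 2007 to May 3, 2010 is 931 days inclusive.
931 = 7 × 133, so the span is exactly 133 full weeks.
Each full week contributes 2 days from the set (Mon, Thu): 133 × 2 = 266.
Total: 266.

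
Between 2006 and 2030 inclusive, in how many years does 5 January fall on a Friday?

4

Day of week of January 5 in each year:
2006: Thu, 2007: Fri ✓, 2008: Sat, 2009: Mon, 2010: Tue, 2011: Wed, 2012: Thu, 2013: Sat, 2014: Sun, 2015: Mon, 2016: Tue, 2017: Thu, 2018: Fri ✓, 2019: Sat, 2020: Sun, 2021: Tue, 2022: Wed, 2023: Thu, 2024: Fri ✓, 2025: Sun, 2026: Mon, 2027: Tue, 2028: Wed, 2029: Fri ✓, 2030: Sat
Fridays: 2007, 2018, 2024, 2029.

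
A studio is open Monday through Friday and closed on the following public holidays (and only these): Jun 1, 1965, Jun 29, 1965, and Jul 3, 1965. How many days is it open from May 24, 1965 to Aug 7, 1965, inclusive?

53 working days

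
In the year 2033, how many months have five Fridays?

4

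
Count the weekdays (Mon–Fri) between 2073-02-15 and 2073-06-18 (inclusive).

88

2073-02-15 is a Wednesday.
That's 124 days from start to end, counting both.
124 = 7 × 17 + 5, so there are 17 full weeks plus 5 extra days.
Each full week contributes 5 weekdays (Mon–Fri): 17 × 5 = 85.
The 5 extra days are Wed, Thu, Fri, Sat, Sun — 3 of them qualify.
Total: 85 + 3 = 88.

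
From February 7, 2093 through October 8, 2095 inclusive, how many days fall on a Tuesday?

139 Tuesdays

February 7, 2093 is a Saturday.
From February 7, 2093 to October 8, 2095 is 974 days inclusive.
974 = 7 × 139 + 1, so there are 139 full weeks plus 1 extra day.
Each full week contributes one Tuesday: 139 so far.
The 1 extra day is Sat — none qualify.
Total: 139 + 0 = 139.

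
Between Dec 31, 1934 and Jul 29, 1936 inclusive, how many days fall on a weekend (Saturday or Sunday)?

164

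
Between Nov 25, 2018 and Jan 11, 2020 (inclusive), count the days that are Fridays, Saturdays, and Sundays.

Nov 25, 2018 is a Sunday.
That's 413 days from start to end, counting both.
413 = 7 × 59, so the span is exactly 59 full weeks.
Each full week contributes 3 days from the set (Fri, Sat, Sun): 59 × 3 = 177.

177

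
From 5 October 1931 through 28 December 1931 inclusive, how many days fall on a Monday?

5 October 1931 is a Monday.
From 5 October 1931 to 28 December 1931 is 85 days inclusive.
85 = 7 × 12 + 1, so there are 12 full weeks plus 1 extra day.
Each full week contributes one Monday: 12 so far.
The 1 extra day is Mon — 1 of them qualifies.
Total: 12 + 1 = 13.

13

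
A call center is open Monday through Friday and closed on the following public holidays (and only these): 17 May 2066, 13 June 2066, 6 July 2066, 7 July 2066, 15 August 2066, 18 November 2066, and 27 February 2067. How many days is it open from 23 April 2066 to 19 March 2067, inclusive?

23 April 2066 is a Friday.
From 23 April 2066 to 19 March 2067 is 331 days inclusive.
331 = 7 × 47 + 2, so there are 47 full weeks plus 2 extra days.
Each full week contributes 5 weekdays (Mon–Fri): 47 × 5 = 235.
The 2 extra days are Friday, Saturday — 1 of them qualifies.
Total: 235 + 1 = 236.
Holidays: 17 May 2066 (Mon); 13 June 2066 (Sun); 6 July 2066 (Tue); 7 July 2066 (Wed); 15 August 2066 (Sun); 18 November 2066 (Thu); 27 February 2067 (Sun).
4 of the 7 holidays fall on weekdays; the rest are weekends and were already excluded.
Business days: 236 − 4 = 232.

232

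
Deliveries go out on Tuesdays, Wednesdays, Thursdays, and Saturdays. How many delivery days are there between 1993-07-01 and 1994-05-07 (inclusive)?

1993-07-01 is a Thursday.
That's 311 days from start to end, counting both.
311 = 7 × 44 + 3, so there are 44 full weeks plus 3 extra days.
Each full week contributes 4 days from the set (Tue, Wed, Thu, Sat): 44 × 4 = 176.
The 3 extra days are Thu, Fri, Sat — 2 of them qualify.
Total: 176 + 2 = 178.

178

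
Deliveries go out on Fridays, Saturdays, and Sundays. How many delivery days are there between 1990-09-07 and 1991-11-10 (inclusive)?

1990-09-07 is a Friday.
From 1990-09-07 to 1991-11-10 is 430 days inclusive.
430 = 7 × 61 + 3, so there are 61 full weeks plus 3 extra days.
Each full week contributes 3 days from the set (Fri, Sat, Sun): 61 × 3 = 183.
The 3 extra days are Fri, Sat, Sun — 3 of them qualify.
Total: 183 + 3 = 186.

186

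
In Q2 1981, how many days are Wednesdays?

Apr 1, 1981 is a Wednesday.
The range spans 91 days (inclusive of both endpoints).
91 = 7 × 13, so the span is exactly 13 full weeks.
Each full week contributes one Wednesday: 13 so far.

13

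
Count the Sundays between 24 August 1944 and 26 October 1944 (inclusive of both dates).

9 Sundays

24 August 1944 is a Thursday.
The range spans 64 days (inclusive of both endpoints).
64 = 7 × 9 + 1, so there are 9 full weeks plus 1 extra day.
Each full week contributes one Sunday: 9 so far.
The 1 extra day is Thu — none qualify.
Total: 9 + 0 = 9.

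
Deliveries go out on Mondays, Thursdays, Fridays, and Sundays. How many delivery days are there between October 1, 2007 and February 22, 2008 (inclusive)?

83

October 1, 2007 is a Monday.
That's 145 days from start to end, counting both.
145 = 7 × 20 + 5, so there are 20 full weeks plus 5 extra days.
Each full week contributes 4 days from the set (Mon, Thu, Fri, Sun): 20 × 4 = 80.
The 5 extra days are Monday, Tuesday, Wednesday, Thursday, Friday — 3 of them qualify.
Total: 80 + 3 = 83.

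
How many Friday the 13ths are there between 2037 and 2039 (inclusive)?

5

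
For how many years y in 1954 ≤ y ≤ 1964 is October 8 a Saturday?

2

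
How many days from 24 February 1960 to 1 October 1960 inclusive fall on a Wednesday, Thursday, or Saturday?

24 February 1960 is a Wednesday.
From 24 February 1960 to 1 October 1960 is 221 days inclusive.
221 = 7 × 31 + 4, so there are 31 full weeks plus 4 extra days.
Each full week contributes 3 days from the set (Wed, Thu, Sat): 31 × 3 = 93.
The 4 extra days are Wednesday, Thursday, Friday, Saturday — 3 of them qualify.
Total: 93 + 3 = 96.

96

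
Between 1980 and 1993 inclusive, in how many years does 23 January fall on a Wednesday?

Day of week of January 23 in each year:
1980: Wed ✓, 1981: Fri, 1982: Sat, 1983: Sun, 1984: Mon, 1985: Wed ✓, 1986: Thu, 1987: Fri, 1988: Sat, 1989: Mon, 1990: Tue, 1991: Wed ✓, 1992: Thu, 1993: Sat
Wednesdays: 1980, 1985, 1991.

3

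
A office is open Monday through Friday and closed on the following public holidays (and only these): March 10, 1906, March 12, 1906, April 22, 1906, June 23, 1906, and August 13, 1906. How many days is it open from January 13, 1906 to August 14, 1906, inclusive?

150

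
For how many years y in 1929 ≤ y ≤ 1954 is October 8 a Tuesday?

Day of week of October 8 in each year:
1929: Tue ✓, 1930: Wed, 1931: Thu, 1932: Sat, 1933: Sun, 1934: Mon, 1935: Tue ✓, 1936: Thu, 1937: Fri, 1938: Sat, 1939: Sun, 1940: Tue ✓, 1941: Wed, 1942: Thu, 1943: Fri, 1944: Sun, 1945: Mon, 1946: Tue ✓, 1947: Wed, 1948: Fri, 1949: Sat, 1950: Sun, 1951: Mon, 1952: Wed, 1953: Thu, 1954: Fri
Tuesdays: 1929, 1935, 1940, 1946.

4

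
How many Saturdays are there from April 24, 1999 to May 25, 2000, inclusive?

57 Saturdays

April 24, 1999 is a Saturday.
The range spans 398 days (inclusive of both endpoints).
398 = 7 × 56 + 6, so there are 56 full weeks plus 6 extra days.
Each full week contributes one Saturday: 56 so far.
The 6 extra days are Saturday, Sunday, Monday, Tuesday, Wednesday, Thursday — 1 of them qualifies.
Total: 56 + 1 = 57.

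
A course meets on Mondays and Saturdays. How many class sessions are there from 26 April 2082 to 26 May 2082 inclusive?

9

26 April 2082 is a Sunday.
The range spans 31 days (inclusive of both endpoints).
31 = 7 × 4 + 3, so there are 4 full weeks plus 3 extra days.
Each full week contributes 2 days from the set (Mon, Sat): 4 × 2 = 8.
The 3 extra days are Sunday, Monday, Tuesday — 1 of them qualifies.
Total: 8 + 1 = 9.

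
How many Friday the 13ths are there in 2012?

3

The 13th falls on a Friday when the month's 13th has weekday Fri.
Jan 13 is Fri ✓; Feb 13 is Mon; Mar 13 is Tue; Apr 13 is Fri ✓; May 13 is Sun; Jun 13 is Wed; Jul 13 is Fri ✓; Aug 13 is Mon; Sep 13 is Thu; Oct 13 is Sat; Nov 13 is Tue; Dec 13 is Thu.
Friday the 13ths: Jan, Apr, Jul.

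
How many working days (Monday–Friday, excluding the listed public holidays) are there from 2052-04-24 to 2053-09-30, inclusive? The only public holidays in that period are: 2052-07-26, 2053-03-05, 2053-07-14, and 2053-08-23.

2052-04-24 is a Wednesday.
From 2052-04-24 to 2053-09-30 is 525 days inclusive.
525 = 7 × 75, so the span is exactly 75 full weeks.
Each full week contributes 5 weekdays (Mon–Fri): 75 × 5 = 375.
Total: 375.
Holidays: 2052-07-26 (Fri); 2053-03-05 (Wed); 2053-07-14 (Mon); 2053-08-23 (Sat).
3 of the 4 holidays fall on weekdays; the rest are weekends and were already excluded.
Business days: 375 − 3 = 372.

372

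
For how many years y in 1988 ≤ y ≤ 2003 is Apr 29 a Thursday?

2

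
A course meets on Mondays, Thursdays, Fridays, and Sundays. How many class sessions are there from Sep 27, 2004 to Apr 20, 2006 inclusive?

326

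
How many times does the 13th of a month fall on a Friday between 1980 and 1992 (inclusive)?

Friday-the-13ths by year:
1980: Jun
1981: Feb, Mar, Nov
1982: Aug
1983: May
1984: Jan, Apr, Jul
1985: Sep, Dec
1986: Jun
1987: Feb, Mar, Nov
1988: May
1989: Jan, Oct
1990: Apr, Jul
1991: Sep, Dec
1992: Mar, Nov

24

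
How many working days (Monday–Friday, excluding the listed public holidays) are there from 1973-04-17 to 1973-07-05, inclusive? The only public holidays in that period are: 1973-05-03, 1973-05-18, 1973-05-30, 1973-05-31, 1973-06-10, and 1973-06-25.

1973-04-17 is a Tuesday.
From 1973-04-17 to 1973-07-05 is 80 days inclusive.
80 = 7 × 11 + 3, so there are 11 full weeks plus 3 extra days.
Each full week contributes 5 weekdays (Mon–Fri): 11 × 5 = 55.
The 3 extra days are Tuesday, Wednesday, Thursday — 3 of them qualify.
Total: 55 + 3 = 58.
Holidays: 1973-05-03 (Thu); 1973-05-18 (Fri); 1973-05-30 (Wed); 1973-05-31 (Thu); 1973-06-10 (Sun); 1973-06-25 (Mon).
5 of the 6 holidays fall on weekdays; the rest are weekends and were already excluded.
Business days: 58 − 5 = 53.

53 working days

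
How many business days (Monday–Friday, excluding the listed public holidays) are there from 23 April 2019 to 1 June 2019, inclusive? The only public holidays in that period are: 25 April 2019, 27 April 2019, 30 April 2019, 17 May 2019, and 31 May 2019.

25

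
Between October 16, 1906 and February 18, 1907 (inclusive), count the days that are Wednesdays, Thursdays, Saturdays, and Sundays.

October 16, 1906 is a Tuesday.
The range spans 126 days (inclusive of both endpoints).
126 = 7 × 18, so the span is exactly 18 full weeks.
Each full week contributes 4 days from the set (Wed, Thu, Sat, Sun): 18 × 4 = 72.
Total: 72.

72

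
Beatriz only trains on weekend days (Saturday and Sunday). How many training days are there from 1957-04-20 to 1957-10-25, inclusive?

1957-04-20 is a Saturday.
From 1957-04-20 to 1957-10-25 is 189 days inclusive.
189 = 7 × 27, so the span is exactly 27 full weeks.
Each full week contributes 2 weekend days (Sat, Sun): 27 × 2 = 54.

54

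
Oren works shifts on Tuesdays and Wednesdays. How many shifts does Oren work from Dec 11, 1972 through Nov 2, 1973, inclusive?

94

Dec 11, 1972 is a Monday.
The range spans 327 days (inclusive of both endpoints).
327 = 7 × 46 + 5, so there are 46 full weeks plus 5 extra days.
Each full week contributes 2 days from the set (Tue, Wed): 46 × 2 = 92.
The 5 extra days are Monday, Tuesday, Wednesday, Thursday, Friday — 2 of them qualify.
Total: 92 + 2 = 94.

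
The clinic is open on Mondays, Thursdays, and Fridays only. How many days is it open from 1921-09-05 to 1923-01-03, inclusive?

1921-09-05 is a Monday.
That's 486 days from start to end, counting both.
486 = 7 × 69 + 3, so there are 69 full weeks plus 3 extra days.
Each full week contributes 3 days from the set (Mon, Thu, Fri): 69 × 3 = 207.
The 3 extra days are Mon, Tue, Wed — 1 of them qualifies.
Total: 207 + 1 = 208.

208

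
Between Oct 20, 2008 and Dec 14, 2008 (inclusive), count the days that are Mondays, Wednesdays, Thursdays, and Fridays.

Oct 20, 2008 is a Monday.
The range spans 56 days (inclusive of both endpoints).
56 = 7 × 8, so the span is exactly 8 full weeks.
Each full week contributes 4 days from the set (Mon, Wed, Thu, Fri): 8 × 4 = 32.

32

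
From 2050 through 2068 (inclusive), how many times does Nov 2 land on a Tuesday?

3

Day of week of November 2 in each year:
2050: Wed, 2051: Thu, 2052: Sat, 2053: Sun, 2054: Mon, 2055: Tue ✓, 2056: Thu, 2057: Fri, 2058: Sat, 2059: Sun, 2060: Tue ✓, 2061: Wed, 2062: Thu, 2063: Fri, 2064: Sun, 2065: Mon, 2066: Tue ✓, 2067: Wed, 2068: Fri
Tuesdays: 2055, 2060, 2066.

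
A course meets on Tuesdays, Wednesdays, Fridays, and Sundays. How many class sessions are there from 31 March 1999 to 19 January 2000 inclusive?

31 March 1999 is a Wednesday.
That's 295 days from start to end, counting both.
295 = 7 × 42 + 1, so there are 42 full weeks plus 1 extra day.
Each full week contributes 4 days from the set (Tue, Wed, Fri, Sun): 42 × 4 = 168.
The 1 extra day is Wed — 1 of them qualifies.
Total: 168 + 1 = 169.

169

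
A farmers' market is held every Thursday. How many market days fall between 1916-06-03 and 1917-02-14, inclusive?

36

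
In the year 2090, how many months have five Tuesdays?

A month has five Tuesdays exactly when Tuesday falls within its first (length − 28) days.
Jan: 31 days, starts Sun → 5 of Sun, Mon, Tue ✓
Feb: 28 days, starts Wed → 5 of (none)
Mar: 31 days, starts Wed → 5 of Wed, Thu, Fri
Apr: 30 days, starts Sat → 5 of Sat, Sun
May: 31 days, starts Mon → 5 of Mon, Tue, Wed ✓
Jun: 30 days, starts Thu → 5 of Thu, Fri
Jul: 31 days, starts Sat → 5 of Sat, Sun, Mon
Aug: 31 days, starts Tue → 5 of Tue, Wed, Thu ✓
Sep: 30 days, starts Fri → 5 of Fri, Sat
Oct: 31 days, starts Sun → 5 of Sun, Mon, Tue ✓
Nov: 30 days, starts Wed → 5 of Wed, Thu
Dec: 31 days, starts Fri → 5 of Fri, Sat, Sun
Months with five Tuesdays: Jan, May, Aug, Oct.

4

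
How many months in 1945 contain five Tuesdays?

4

A month has five Tuesdays exactly when Tuesday falls within its first (length − 28) days.
Jan: 31 days, starts Mon → 5 of Mon, Tue, Wed ✓
Feb: 28 days, starts Thu → 5 of (none)
Mar: 31 days, starts Thu → 5 of Thu, Fri, Sat
Apr: 30 days, starts Sun → 5 of Sun, Mon
May: 31 days, starts Tue → 5 of Tue, Wed, Thu ✓
Jun: 30 days, starts Fri → 5 of Fri, Sat
Jul: 31 days, starts Sun → 5 of Sun, Mon, Tue ✓
Aug: 31 days, starts Wed → 5 of Wed, Thu, Fri
Sep: 30 days, starts Sat → 5 of Sat, Sun
Oct: 31 days, starts Mon → 5 of Mon, Tue, Wed ✓
Nov: 30 days, starts Thu → 5 of Thu, Fri
Dec: 31 days, starts Sat → 5 of Sat, Sun, Mon
Months with five Tuesdays: Jan, May, Jul, Oct.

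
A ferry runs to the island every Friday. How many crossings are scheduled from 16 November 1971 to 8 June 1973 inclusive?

82

16 November 1971 is a Tuesday.
From 16 November 1971 to 8 June 1973 is 571 days inclusive.
571 = 7 × 81 + 4, so there are 81 full weeks plus 4 extra days.
Each full week contributes one Friday: 81 so far.
The 4 extra days are Tuesday, Wednesday, Thursday, Friday — 1 of them qualifies.
Total: 81 + 1 = 82.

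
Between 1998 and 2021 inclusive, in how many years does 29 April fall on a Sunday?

Day of week of April 29 in each year:
1998: Wed, 1999: Thu, 2000: Sat, 2001: Sun ✓, 2002: Mon, 2003: Tue, 2004: Thu, 2005: Fri, 2006: Sat, 2007: Sun ✓, 2008: Tue, 2009: Wed, 2010: Thu, 2011: Fri, 2012: Sun ✓, 2013: Mon, 2014: Tue, 2015: Wed, 2016: Fri, 2017: Sat, 2018: Sun ✓, 2019: Mon, 2020: Wed, 2021: Thu
Sundays: 2001, 2007, 2012, 2018.

4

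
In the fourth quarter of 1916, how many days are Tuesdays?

October 1, 1916 is a Sunday.
That's 92 days from start to end, counting both.
92 = 7 × 13 + 1, so there are 13 full weeks plus 1 extra day.
Each full week contributes one Tuesday: 13 so far.
The 1 extra day is Sun — none qualify.
Total: 13 + 0 = 13.

13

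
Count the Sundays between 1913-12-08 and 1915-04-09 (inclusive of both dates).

1913-12-08 is a Monday.
From 1913-12-08 to 1915-04-09 is 488 days inclusive.
488 = 7 × 69 + 5, so there are 69 full weeks plus 5 extra days.
Each full week contributes one Sunday: 69 so far.
The 5 extra days are Monday, Tuesday, Wednesday, Thursday, Friday — none qualify.
Total: 69 + 0 = 69.

69 Sundays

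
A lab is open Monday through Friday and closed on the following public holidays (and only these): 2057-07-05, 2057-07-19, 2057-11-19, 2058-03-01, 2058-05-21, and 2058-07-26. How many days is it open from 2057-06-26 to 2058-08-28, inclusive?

2057-06-26 is a Tuesday.
The range spans 429 days (inclusive of both endpoints).
429 = 7 × 61 + 2, so there are 61 full weeks plus 2 extra days.
Each full week contributes 5 weekdays (Mon–Fri): 61 × 5 = 305.
The 2 extra days are Tuesday, Wednesday — 2 of them qualify.
Total: 305 + 2 = 307.
Holidays: 2057-07-05 (Thu); 2057-07-19 (Thu); 2057-11-19 (Mon); 2058-03-01 (Fri); 2058-05-21 (Tue); 2058-07-26 (Fri).
All 6 holidays fall on weekdays, so subtract 6.
Business days: 307 − 6 = 301.

301 working days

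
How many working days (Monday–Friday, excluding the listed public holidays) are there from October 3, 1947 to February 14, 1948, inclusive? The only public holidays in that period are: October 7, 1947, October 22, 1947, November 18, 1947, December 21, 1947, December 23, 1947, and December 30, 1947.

October 3, 1947 is a Friday.
From October 3, 1947 to February 14, 1948 is 135 days inclusive.
135 = 7 × 19 + 2, so there are 19 full weeks plus 2 extra days.
Each full week contributes 5 weekdays (Mon–Fri): 19 × 5 = 95.
The 2 extra days are Fri, Sat — 1 of them qualifies.
Total: 95 + 1 = 96.
Holidays: October 7, 1947 (Tue); October 22, 1947 (Wed); November 18, 1947 (Tue); December 21, 1947 (Sun); December 23, 1947 (Tue); December 30, 1947 (Tue).
5 of the 6 holidays fall on weekdays; the rest are weekends and were already excluded.
Business days: 96 − 5 = 91.

91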